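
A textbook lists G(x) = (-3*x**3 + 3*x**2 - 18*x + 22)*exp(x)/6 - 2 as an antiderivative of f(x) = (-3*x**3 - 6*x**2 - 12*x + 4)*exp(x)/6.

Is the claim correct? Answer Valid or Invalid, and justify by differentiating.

Valid. The derivative of G reproduces f.

d/dx[G] = -x**3*exp(x)/2 - x**2*exp(x) - 2*x*exp(x) + 2*exp(x)/3
This equals f(x) exactly, so the claim holds.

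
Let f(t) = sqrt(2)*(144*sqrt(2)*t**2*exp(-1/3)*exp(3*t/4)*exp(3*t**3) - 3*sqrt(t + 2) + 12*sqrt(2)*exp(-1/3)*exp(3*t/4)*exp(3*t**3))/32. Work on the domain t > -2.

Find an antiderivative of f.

An antiderivative F(t) passes only if d/dt[F] lands on f(t) exactly.
Check: d/dt[-(t/2 + 1)**(3/2)/4 + exp(3*t**3 + 3*t/4 - 1/3)] = sqrt(2)*(144*sqrt(2)*t**2*exp(-1/3)*exp(3*t/4)*exp(3*t**3) - 3*sqrt(t + 2) + 12*sqrt(2)*exp(-1/3)*exp(3*t/4)*exp(3*t**3))/32 = f(t).

An antiderivative is F(t) = -(t/2 + 1)**(3/2)/4 + exp(3*t**3 + 3*t/4 - 1/3).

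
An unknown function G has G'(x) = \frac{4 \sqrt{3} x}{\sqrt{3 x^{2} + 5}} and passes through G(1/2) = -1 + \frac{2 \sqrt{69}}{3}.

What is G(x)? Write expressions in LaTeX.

The substitution u = x^{2} + \frac{5}{3} works: G'(x) is exactly (dG/du)*(du/dx) for that inner function.
A general antiderivative is 4 \sqrt{x^{2} + \frac{5}{3}} + C.
The condition gives C = -1 + \frac{2 \sqrt{69}}{3} - (\frac{2 \sqrt{69}}{3}) = -1.
So G(x) = 4 \sqrt{x^{2} + \frac{5}{3}} - 1.
Check: d/dx[4 \sqrt{x^{2} + \frac{5}{3}} - 1] = \frac{4 \sqrt{3} x}{\sqrt{3 x^{2} + 5}} = G'(x).

G(x) = 4 \sqrt{x^{2} + \frac{5}{3}} - 1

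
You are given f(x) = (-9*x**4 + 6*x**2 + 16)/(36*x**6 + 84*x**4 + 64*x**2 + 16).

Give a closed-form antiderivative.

An antiderivative is F(x) = (3*x**2*atan(x) + 6*x + 2*atan(x))/(12*x**2 + 8).

A first test for any F(x): its x-derivative must equal f(x) identically.
Check: d/dx[(3*x**2*atan(x) + 6*x + 2*atan(x))/(12*x**2 + 8)] = (-9*x**4 + 6*x**2 + 16)/(36*x**6 + 84*x**4 + 64*x**2 + 16) = f(x).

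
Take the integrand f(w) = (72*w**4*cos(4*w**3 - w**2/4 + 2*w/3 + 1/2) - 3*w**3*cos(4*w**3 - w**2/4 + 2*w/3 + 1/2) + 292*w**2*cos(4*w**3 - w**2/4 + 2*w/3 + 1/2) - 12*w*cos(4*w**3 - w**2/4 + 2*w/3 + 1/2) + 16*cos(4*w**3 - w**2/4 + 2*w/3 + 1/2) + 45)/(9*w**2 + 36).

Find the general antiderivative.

F(w) = (4*sin(4*w**3 - w**2/4 + 2*w/3 + 1/2) + 15*atan(w/2))/6 + C

An antiderivative F(w) passes only if d/dw[F] lands on f(w) exactly.
Check: d/dw[(4*sin(4*w**3 - w**2/4 + 2*w/3 + 1/2) + 15*atan(w/2))/6] = (72*w**4*cos(4*w**3 - w**2/4 + 2*w/3 + 1/2) - 3*w**3*cos(4*w**3 - w**2/4 + 2*w/3 + 1/2) + 292*w**2*cos(4*w**3 - w**2/4 + 2*w/3 + 1/2) - 12*w*cos(4*w**3 - w**2/4 + 2*w/3 + 1/2) + 16*cos(4*w**3 - w**2/4 + 2*w/3 + 1/2) + 45)/(9*w**2 + 36) = f(w).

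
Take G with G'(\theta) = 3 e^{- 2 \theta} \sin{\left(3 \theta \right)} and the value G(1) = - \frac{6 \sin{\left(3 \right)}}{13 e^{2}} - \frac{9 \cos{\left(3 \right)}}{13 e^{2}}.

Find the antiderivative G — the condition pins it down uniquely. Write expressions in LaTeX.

Check a candidate G(\theta) by differentiating: d/d\theta[G] must match the given G'(\theta).
A general antiderivative is - \frac{6 e^{- 2 \theta} \sin{\left(3 \theta \right)}}{13} - \frac{9 e^{- 2 \theta} \cos{\left(3 \theta \right)}}{13} + C.
The condition gives C = - \frac{6 \sin{\left(3 \right)}}{13 e^{2}} - \frac{9 \cos{\left(3 \right)}}{13 e^{2}} - (- \frac{6 \sin{\left(3 \right)}}{13 e^{2}} - \frac{9 \cos{\left(3 \right)}}{13 e^{2}}) = 0.
So G(\theta) = \frac{\left(- 6 \sin{\left(3 \theta \right)} - 9 \cos{\left(3 \theta \right)}\right) e^{- 2 \theta}}{13}.
Check: d/d\theta[\frac{\left(- 6 \sin{\left(3 \theta \right)} - 9 \cos{\left(3 \theta \right)}\right) e^{- 2 \theta}}{13}] = 3 e^{- 2 \theta} \sin{\left(3 \theta \right)} = G'(\theta).

G(\theta) = \frac{\left(- 6 \sin{\left(3 \theta \right)} - 9 \cos{\left(3 \theta \right)}\right) e^{- 2 \theta}}{13}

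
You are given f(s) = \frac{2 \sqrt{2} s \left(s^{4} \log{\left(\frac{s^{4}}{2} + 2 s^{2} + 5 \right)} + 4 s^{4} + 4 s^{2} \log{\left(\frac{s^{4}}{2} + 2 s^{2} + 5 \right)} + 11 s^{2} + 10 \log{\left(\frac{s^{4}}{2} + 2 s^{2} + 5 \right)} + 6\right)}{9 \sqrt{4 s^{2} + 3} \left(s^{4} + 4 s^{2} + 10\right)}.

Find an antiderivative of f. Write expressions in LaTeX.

An antiderivative is F(s) = \frac{\sqrt{2 s^{2} + \frac{3}{2}} \log{\left(\frac{s^{4}}{2} + 2 s^{2} + 5 \right)}}{9}.

f has the shape u'v + uv' for u = \frac{\sqrt{2 s^{2} + \frac{3}{2}}}{9} and v = \log{\left(\frac{s^{4}}{2} + 2 s^{2} + 5 \right)} — it is the derivative of the product u*v.
Check: d/ds[\frac{\sqrt{2 s^{2} + \frac{3}{2}} \log{\left(\frac{s^{4}}{2} + 2 s^{2} + 5 \right)}}{9}] = \frac{4 s^{5} \log{\left(\frac{s^{4}}{2} + 2 s^{2} + 5 \right)} + 16 s^{5} + 16 s^{3} \log{\left(\frac{s^{4}}{2} + 2 s^{2} + 5 \right)} + 44 s^{3} + 40 s \log{\left(\frac{s^{4}}{2} + 2 s^{2} + 5 \right)} + 24 s}{9 \sqrt{2} s^{4} \sqrt{4 s^{2} + 3} + 36 \sqrt{2} s^{2} \sqrt{4 s^{2} + 3} + 90 \sqrt{2} \sqrt{4 s^{2} + 3}}, which equals f(s).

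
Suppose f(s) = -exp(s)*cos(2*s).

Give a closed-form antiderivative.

An antiderivative is F(s) = -2*exp(s)*sin(2*s)/5 - exp(s)*cos(2*s)/5.

A candidate is checked by its d/ds: the result must match f(s).
Check: d/ds[-2*exp(s)*sin(2*s)/5 - exp(s)*cos(2*s)/5] = -exp(s)*cos(2*s) = f(s).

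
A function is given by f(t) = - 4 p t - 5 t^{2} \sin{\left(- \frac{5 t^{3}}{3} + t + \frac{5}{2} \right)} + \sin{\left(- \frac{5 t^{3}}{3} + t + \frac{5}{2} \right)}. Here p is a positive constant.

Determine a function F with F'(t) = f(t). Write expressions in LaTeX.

An antiderivative is F(t) = - 2 p t^{2} - \cos{\left(- \frac{5 t^{3}}{3} + t + \frac{5}{2} \right)}.

Integrate term by term and add the pieces.
Check: d/dt[- 2 p t^{2} - \cos{\left(- \frac{5 t^{3}}{3} + t + \frac{5}{2} \right)}] = - 4 p t - 5 t^{2} \sin{\left(- \frac{5 t^{3}}{3} + t + \frac{5}{2} \right)} + \sin{\left(- \frac{5 t^{3}}{3} + t + \frac{5}{2} \right)} = f(t).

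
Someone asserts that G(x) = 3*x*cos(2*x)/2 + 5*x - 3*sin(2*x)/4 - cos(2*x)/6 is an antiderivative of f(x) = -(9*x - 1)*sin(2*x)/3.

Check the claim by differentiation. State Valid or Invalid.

d/dx[G] = -3*x*sin(2*x) + sin(2*x)/3 + 5
d/dx[G] - f(x) = 5 != 0.

Invalid: d/dx[G] - f = 5, which is not 0.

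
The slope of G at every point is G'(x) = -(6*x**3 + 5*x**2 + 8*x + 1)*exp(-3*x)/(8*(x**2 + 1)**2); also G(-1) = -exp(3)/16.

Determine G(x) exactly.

G(x) = (2*x + 1)/(8*x**2*exp(3*x) + 8*exp(3*x))

A candidate passes only if d/dx[G] lands on the given G'(x) exactly.
A general antiderivative is (x + 1/2)*exp(-3*x)/(4*(x**2 + 1)) + C.
The condition gives C = -exp(3)/16 - (-exp(3)/16) = 0.
So G(x) = (2*x + 1)/(8*x**2*exp(3*x) + 8*exp(3*x)).
Check: d/dx[(2*x + 1)/(8*x**2*exp(3*x) + 8*exp(3*x))] = (-6*x**3 - 5*x**2 - 8*x - 1)/(8*x**4*exp(3*x) + 16*x**2*exp(3*x) + 8*exp(3*x)), which equals G'(x).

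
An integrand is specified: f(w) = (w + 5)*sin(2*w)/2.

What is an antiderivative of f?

An antiderivative is F(w) = -w*cos(2*w)/4 + sin(2*w)/8 - 5*cos(2*w)/4.

Check any antiderivative F(w) by computing F'(w) and comparing it with f(w).
Check: d/dw[-w*cos(2*w)/4 + sin(2*w)/8 - 5*cos(2*w)/4] = w*sin(2*w)/2 + 5*sin(2*w)/2, which equals f(w).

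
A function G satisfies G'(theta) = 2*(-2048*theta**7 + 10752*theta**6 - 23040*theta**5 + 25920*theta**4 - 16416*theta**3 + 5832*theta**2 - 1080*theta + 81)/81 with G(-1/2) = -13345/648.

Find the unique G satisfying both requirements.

G(theta) = (1296 - (-8*theta**2 + 12*theta - 3)**4)/648

G'(theta) matches the chain-rule pattern g'(h)*h' with inner function h(theta) = -4*theta**2/3 + 2*theta - 1/2; substituting u = h(theta) collapses the integral.
A general antiderivative is -2*(-4*theta**2/3 + 2*theta - 1/2)**4 + C.
The condition gives C = -13345/648 - (-14641/648) = 2.
So G(theta) = (1296 - (-8*theta**2 + 12*theta - 3)**4)/648.
Check: d/dtheta[(1296 - (-8*theta**2 + 12*theta - 3)**4)/648] = -4096*theta**7/81 + 7168*theta**6/27 - 5120*theta**5/9 + 640*theta**4 - 1216*theta**3/3 + 144*theta**2 - 80*theta/3 + 2, which equals G'(theta).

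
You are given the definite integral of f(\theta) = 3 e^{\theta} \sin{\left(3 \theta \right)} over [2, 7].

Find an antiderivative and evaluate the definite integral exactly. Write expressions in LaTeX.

Check any antiderivative F(\theta) by computing F'(\theta) and comparing it with f(\theta).
F(\theta) = \frac{3 e^{\theta} \sin{\left(3 \theta \right)}}{10} - \frac{9 e^{\theta} \cos{\left(3 \theta \right)}}{10} is an antiderivative of f.
Check: d/d\theta[\frac{3 e^{\theta} \sin{\left(3 \theta \right)}}{10} - \frac{9 e^{\theta} \cos{\left(3 \theta \right)}}{10}] = 3 e^{\theta} \sin{\left(3 \theta \right)} = f(\theta).
F(7) = \frac{3 e^{7} \sin{\left(21 \right)}}{10} - \frac{9 e^{7} \cos{\left(21 \right)}}{10}; F(2) = - \frac{9 e^{2} \cos{\left(6 \right)}}{10} + \frac{3 e^{2} \sin{\left(6 \right)}}{10}.
Integral = F(7) - F(2) = - \frac{3 e^{2} \sin{\left(6 \right)}}{10} + \frac{9 e^{2} \cos{\left(6 \right)}}{10} + \frac{3 e^{7} \sin{\left(21 \right)}}{10} - \frac{9 e^{7} \cos{\left(21 \right)}}{10}.

Antiderivative: F(\theta) = \frac{3 e^{\theta} \sin{\left(3 \theta \right)}}{10} - \frac{9 e^{\theta} \cos{\left(3 \theta \right)}}{10}; value = - \frac{3 e^{2} \sin{\left(6 \right)}}{10} + \frac{9 e^{2} \cos{\left(6 \right)}}{10} + \frac{3 e^{7} \sin{\left(21 \right)}}{10} - \frac{9 e^{7} \cos{\left(21 \right)}}{10}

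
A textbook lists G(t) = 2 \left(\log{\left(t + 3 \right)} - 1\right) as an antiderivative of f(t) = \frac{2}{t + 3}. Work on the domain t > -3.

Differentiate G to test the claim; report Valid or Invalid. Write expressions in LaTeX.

Valid - differentiating G returns exactly f.

d/dt[G] = \frac{2}{t + 3}
This equals f(t) exactly, so the claim holds.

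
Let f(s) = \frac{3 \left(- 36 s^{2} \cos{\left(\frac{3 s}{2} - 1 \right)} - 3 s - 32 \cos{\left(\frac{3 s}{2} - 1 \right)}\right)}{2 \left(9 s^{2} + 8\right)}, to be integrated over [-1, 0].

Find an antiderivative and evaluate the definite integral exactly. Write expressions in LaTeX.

Antiderivative: F(s) = - \frac{\log{\left(\frac{3 s^{2}}{2} + \frac{4}{3} \right)}}{4} - 4 \sin{\left(\frac{3 s}{2} - 1 \right)}; value = - 4 \sin{\left(\frac{5}{2} \right)} - \frac{\log{\left(\frac{4}{3} \right)}}{4} + \frac{\log{\left(\frac{17}{6} \right)}}{4} + 4 \sin{\left(1 \right)}

An antiderivative F(s) passes only if d/ds[F] lands on f(s) exactly.
F(s) = - \frac{\log{\left(\frac{3 s^{2}}{2} + \frac{4}{3} \right)}}{4} - 4 \sin{\left(\frac{3 s}{2} - 1 \right)} is an antiderivative of f.
Check: d/ds[- \frac{\log{\left(\frac{3 s^{2}}{2} + \frac{4}{3} \right)}}{4} - 4 \sin{\left(\frac{3 s}{2} - 1 \right)}] = \frac{- 108 s^{2} \cos{\left(\frac{3 s}{2} - 1 \right)} - 9 s - 96 \cos{\left(\frac{3 s}{2} - 1 \right)}}{18 s^{2} + 16}, which equals f(s).
F(0) = - \frac{\log{\left(\frac{4}{3} \right)}}{4} + 4 \sin{\left(1 \right)}; F(-1) = - \frac{\log{\left(\frac{17}{6} \right)}}{4} + 4 \sin{\left(\frac{5}{2} \right)}.
Integral = F(0) - F(-1) = - 4 \sin{\left(\frac{5}{2} \right)} - \frac{\log{\left(\frac{4}{3} \right)}}{4} + \frac{\log{\left(\frac{17}{6} \right)}}{4} + 4 \sin{\left(1 \right)}.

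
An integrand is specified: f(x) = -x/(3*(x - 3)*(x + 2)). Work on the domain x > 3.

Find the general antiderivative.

The denominator factors as 3*(x - 3)*(x + 2); partial fractions split f into directly integrable pieces: -2/(15*(x + 2)) - 1/(5*(x - 3)).
Check: d/dx[-log(x - 3)/5 - 2*log(x + 2)/15] = -x/(3*x**2 - 3*x - 18), which equals f(x).

F(x) = -log(x - 3)/5 - 2*log(x + 2)/15 + C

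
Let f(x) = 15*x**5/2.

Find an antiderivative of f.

A candidate is checked by its d/dx: the result must match f(x).
Check: d/dx[5*x**6/4] = 15*x**5/2 = f(x).

An antiderivative is F(x) = 5*x**6/4.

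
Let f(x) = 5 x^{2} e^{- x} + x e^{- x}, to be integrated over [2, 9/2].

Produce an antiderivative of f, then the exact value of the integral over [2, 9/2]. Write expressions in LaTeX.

f has the shape u'v + uv' for u = - 5 x^{2} - 11 x - 11 and v = e^{- x} — it is the derivative of the product u*v.
F(x) = - \left(5 x^{2} + 11 x + 11\right) e^{- x} is an antiderivative of f.
Check: d/dx[- \left(5 x^{2} + 11 x + 11\right) e^{- x}] = \left(5 x^{2} + x\right) e^{- x}, which equals f(x).
F(9/2) = - \frac{647}{4 e^{\frac{9}{2}}}; F(2) = - \frac{53}{e^{2}}.
Integral = F(9/2) - F(2) = - \frac{647}{4 e^{\frac{9}{2}}} + \frac{53}{e^{2}}.

Antiderivative: F(x) = - \left(5 x^{2} + 11 x + 11\right) e^{- x}; value = - \frac{647}{4 e^{\frac{9}{2}}} + \frac{53}{e^{2}}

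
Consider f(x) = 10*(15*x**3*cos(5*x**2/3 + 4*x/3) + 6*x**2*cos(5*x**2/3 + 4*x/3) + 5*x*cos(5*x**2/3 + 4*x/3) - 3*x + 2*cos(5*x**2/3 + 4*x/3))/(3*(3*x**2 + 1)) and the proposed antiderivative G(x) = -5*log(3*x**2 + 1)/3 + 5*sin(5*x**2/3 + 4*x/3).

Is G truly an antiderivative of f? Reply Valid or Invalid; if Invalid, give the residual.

Valid: G'(x) = f(x).

d/dx[G] = (150*x**3*cos(5*x**2/3 + 4*x/3) + 60*x**2*cos(5*x**2/3 + 4*x/3) + 50*x*cos(5*x**2/3 + 4*x/3) - 30*x + 20*cos(5*x**2/3 + 4*x/3))/(9*x**2 + 3)
This equals f(x) exactly, so the claim holds.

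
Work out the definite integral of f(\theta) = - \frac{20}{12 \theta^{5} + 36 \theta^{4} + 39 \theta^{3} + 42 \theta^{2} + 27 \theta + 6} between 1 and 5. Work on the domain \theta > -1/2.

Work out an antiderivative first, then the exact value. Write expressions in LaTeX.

Factor the denominator (3 \left(\theta + 2\right) \left(2 \theta + 1\right)^{2} \left(\theta^{2} + 1\right)) and decompose: f = \frac{4 \left(\theta + 2\right)}{15 \left(\theta^{2} + 1\right)} - \frac{32}{135 \left(2 \theta + 1\right)} - \frac{32}{9 \left(2 \theta + 1\right)^{2}} - \frac{4}{27 \left(\theta + 2\right)}; each piece integrates to a log, atan, or power term.
F(\theta) = - \frac{16 \log{\left(\theta + \frac{1}{2} \right)}}{135} - \frac{4 \log{\left(\theta + 2 \right)}}{27} + \frac{2 \log{\left(\theta^{2} + 1 \right)}}{15} + \frac{8 \operatorname{atan}{\left(\theta \right)}}{15} + \frac{80}{90 \theta + 45} is an antiderivative of f.
Check: d/d\theta[- \frac{16 \log{\left(\theta + \frac{1}{2} \right)}}{135} - \frac{4 \log{\left(\theta + 2 \right)}}{27} + \frac{2 \log{\left(\theta^{2} + 1 \right)}}{15} + \frac{8 \operatorname{atan}{\left(\theta \right)}}{15} + \frac{80}{90 \theta + 45}] = - \frac{20}{12 \theta^{5} + 36 \theta^{4} + 39 \theta^{3} + 42 \theta^{2} + 27 \theta + 6} = f(\theta).
F(5) = - \frac{4 \log{\left(7 \right)}}{27} - \frac{16 \log{\left(\frac{11}{2} \right)}}{135} + \frac{16}{99} + \frac{2 \log{\left(26 \right)}}{15} + \frac{8 \operatorname{atan}{\left(5 \right)}}{15}; F(1) = - \frac{4 \log{\left(3 \right)}}{27} - \frac{16 \log{\left(\frac{3}{2} \right)}}{135} + \frac{2 \log{\left(2 \right)}}{15} + \frac{2 \pi}{15} + \frac{16}{27}.
Integral = F(5) - F(1) = - \frac{128}{297} - \frac{2 \pi}{15} - \frac{4 \log{\left(7 \right)}}{27} - \frac{16 \log{\left(\frac{11}{2} \right)}}{135} - \frac{2 \log{\left(2 \right)}}{15} + \frac{16 \log{\left(\frac{3}{2} \right)}}{135} + \frac{4 \log{\left(3 \right)}}{27} + \frac{2 \log{\left(26 \right)}}{15} + \frac{8 \operatorname{atan}{\left(5 \right)}}{15}.

Antiderivative: F(\theta) = - \frac{16 \log{\left(\theta + \frac{1}{2} \right)}}{135} - \frac{4 \log{\left(\theta + 2 \right)}}{27} + \frac{2 \log{\left(\theta^{2} + 1 \right)}}{15} + \frac{8 \operatorname{atan}{\left(\theta \right)}}{15} + \frac{80}{90 \theta + 45}; value = - \frac{128}{297} - \frac{2 \pi}{15} - \frac{4 \log{\left(7 \right)}}{27} - \frac{16 \log{\left(\frac{11}{2} \right)}}{135} - \frac{2 \log{\left(2 \right)}}{15} + \frac{16 \log{\left(\frac{3}{2} \right)}}{135} + \frac{4 \log{\left(3 \right)}}{27} + \frac{2 \log{\left(26 \right)}}{15} + \frac{8 \operatorname{atan}{\left(5 \right)}}{15}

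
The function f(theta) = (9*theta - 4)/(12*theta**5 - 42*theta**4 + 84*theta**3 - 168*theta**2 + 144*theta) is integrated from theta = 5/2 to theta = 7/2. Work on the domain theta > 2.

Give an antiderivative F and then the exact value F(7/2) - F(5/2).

The denominator factors as 6*theta*(theta - 2)*(2*theta - 3)*(theta**2 + 4); partial fractions split f into directly integrable pieces: (61*theta - 46)/(1200*(theta**2 + 4)) - 76/(225*(2*theta - 3)) + 7/(48*(theta - 2)) - 1/(36*theta).
F(theta) = -(200*log(theta) - 1050*log(theta - 2) + 1216*log(theta - 3/2) - 183*log(theta**2 + 4) + 138*atan(theta/2))/7200 is an antiderivative of f.
Check: d/dtheta[-(200*log(theta) - 1050*log(theta - 2) + 1216*log(theta - 3/2) - 183*log(theta**2 + 4) + 138*atan(theta/2))/7200] = (9*theta - 4)/(12*theta**5 - 42*theta**4 + 84*theta**3 - 168*theta**2 + 144*theta) = f(theta).
F(7/2) = -38*log(2)/225 - log(7/2)/36 - 23*atan(7/4)/1200 + 7*log(3/2)/48 + 61*log(65/4)/2400; F(5/2) = -7*log(2)/48 - log(5/2)/36 - 23*atan(5/4)/1200 + 61*log(41/4)/2400.
Integral = F(7/2) - F(5/2) = -61*log(41/4)/2400 - log(7/2)/36 - 23*atan(7/4)/1200 - 83*log(2)/3600 + 23*atan(5/4)/1200 + log(5/2)/36 + 7*log(3/2)/48 + 61*log(65/4)/2400.

Antiderivative: F(theta) = -(200*log(theta) - 1050*log(theta - 2) + 1216*log(theta - 3/2) - 183*log(theta**2 + 4) + 138*atan(theta/2))/7200; value = -61*log(41/4)/2400 - log(7/2)/36 - 23*atan(7/4)/1200 - 83*log(2)/3600 + 23*atan(5/4)/1200 + log(5/2)/36 + 7*log(3/2)/48 + 61*log(65/4)/2400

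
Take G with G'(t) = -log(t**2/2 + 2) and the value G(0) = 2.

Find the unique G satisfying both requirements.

Any candidate G(t) must reproduce the stated G'(t) exactly.
A general antiderivative is -t*log(t**2/2 + 2) + 2*t - 4*atan(t/2) + C.
The condition gives C = 2 - (0) = 2.
So G(t) = -t*log(t**2/2 + 2) + 2*t - 4*atan(t/2) + 2.
Check: d/dt[-t*log(t**2/2 + 2) + 2*t - 4*atan(t/2) + 2] = -log(t**2/2 + 2) = G'(t).

G(t) = -t*log(t**2/2 + 2) + 2*t - 4*atan(t/2) + 2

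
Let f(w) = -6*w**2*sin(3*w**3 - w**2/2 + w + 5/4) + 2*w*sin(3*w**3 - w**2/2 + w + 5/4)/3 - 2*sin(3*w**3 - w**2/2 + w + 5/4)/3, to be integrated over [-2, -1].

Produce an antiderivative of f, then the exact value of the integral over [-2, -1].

The substitution u = 3*w**3 - w**2/2 + w + 5/4 works: f is exactly (dF/du)*(du/dw) for that inner function.
F(w) = 2*cos(3*w**3 - w**2/2 + w + 5/4)/3 is an antiderivative of f.
Check: d/dw[2*cos(3*w**3 - w**2/2 + w + 5/4)/3] = -6*w**2*sin(3*w**3 - w**2/2 + w + 5/4) + 2*w*sin(3*w**3 - w**2/2 + w + 5/4)/3 - 2*sin(3*w**3 - w**2/2 + w + 5/4)/3 = f(w).
F(-1) = 2*cos(13/4)/3; F(-2) = 2*cos(107/4)/3.
Integral = F(-1) - F(-2) = 2*cos(13/4)/3 - 2*cos(107/4)/3.

Antiderivative: F(w) = 2*cos(3*w**3 - w**2/2 + w + 5/4)/3; value = 2*cos(13/4)/3 - 2*cos(107/4)/3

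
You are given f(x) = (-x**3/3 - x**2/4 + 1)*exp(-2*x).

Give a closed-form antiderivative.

f has the shape u'v + uv' for u = x**3/6 + 3*x**2/8 + 3*x/8 - 5/16 and v = exp(-2*x) — it is the derivative of the product u*v.
Check: d/dx[(8*x**3 + 18*x**2 + 18*x - 15)*exp(-2*x)/48] = (-4*x**3 - 3*x**2 + 12)*exp(-2*x)/12, which equals f(x).

An antiderivative is F(x) = (8*x**3 + 18*x**2 + 18*x - 15)*exp(-2*x)/48.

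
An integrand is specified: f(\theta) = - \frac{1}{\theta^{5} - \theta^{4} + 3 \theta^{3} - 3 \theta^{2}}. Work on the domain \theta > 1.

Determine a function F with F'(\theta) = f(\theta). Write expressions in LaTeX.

An antiderivative is F(\theta) = \frac{\log{\left(\theta \right)}}{3} - \frac{\log{\left(\theta - 1 \right)}}{4} - \frac{\log{\left(\theta^{2} + 3 \right)}}{24} - \frac{\sqrt{3} \operatorname{atan}{\left(\frac{\sqrt{3} \theta}{3} \right)}}{36} - \frac{1}{3 \theta}.

Factor the denominator (\theta^{2} \left(\theta - 1\right) \left(\theta^{2} + 3\right)) and decompose: f = - \frac{\theta + 1}{12 \left(\theta^{2} + 3\right)} - \frac{1}{4 \left(\theta - 1\right)} + \frac{1}{3 \theta} + \frac{1}{3 \theta^{2}}; each piece integrates to a log, atan, or power term.
Check: d/d\theta[\frac{\log{\left(\theta \right)}}{3} - \frac{\log{\left(\theta - 1 \right)}}{4} - \frac{\log{\left(\theta^{2} + 3 \right)}}{24} - \frac{\sqrt{3} \operatorname{atan}{\left(\frac{\sqrt{3} \theta}{3} \right)}}{36} - \frac{1}{3 \theta}] = - \frac{1}{\theta^{5} - \theta^{4} + 3 \theta^{3} - 3 \theta^{2}} = f(\theta).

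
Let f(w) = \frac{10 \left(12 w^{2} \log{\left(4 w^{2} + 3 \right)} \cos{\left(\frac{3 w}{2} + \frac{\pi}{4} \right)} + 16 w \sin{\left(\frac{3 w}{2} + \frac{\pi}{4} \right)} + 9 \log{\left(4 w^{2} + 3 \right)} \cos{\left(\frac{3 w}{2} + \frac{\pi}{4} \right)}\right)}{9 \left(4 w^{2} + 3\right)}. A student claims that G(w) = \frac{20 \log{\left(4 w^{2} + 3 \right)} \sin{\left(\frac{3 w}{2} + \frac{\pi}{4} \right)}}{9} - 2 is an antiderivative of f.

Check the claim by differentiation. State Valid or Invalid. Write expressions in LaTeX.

d/dw[G] = \frac{120 w^{2} \log{\left(4 w^{2} + 3 \right)} \cos{\left(\frac{3 w}{2} + \frac{\pi}{4} \right)} + 160 w \sin{\left(\frac{3 w}{2} + \frac{\pi}{4} \right)} + 90 \log{\left(4 w^{2} + 3 \right)} \cos{\left(\frac{3 w}{2} + \frac{\pi}{4} \right)}}{36 w^{2} + 27}
This equals f(w) exactly, so the claim holds.

Valid - the claim checks out under differentiation.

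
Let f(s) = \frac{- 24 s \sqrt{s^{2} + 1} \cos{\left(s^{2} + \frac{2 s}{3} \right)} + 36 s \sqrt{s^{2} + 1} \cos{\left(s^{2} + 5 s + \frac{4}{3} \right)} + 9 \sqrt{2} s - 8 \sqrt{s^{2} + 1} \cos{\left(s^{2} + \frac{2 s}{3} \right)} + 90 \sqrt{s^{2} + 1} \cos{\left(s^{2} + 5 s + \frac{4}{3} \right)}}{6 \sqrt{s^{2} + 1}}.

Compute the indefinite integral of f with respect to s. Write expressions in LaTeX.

F(s) = \frac{3 \sqrt{2} \sqrt{s^{2} + 1}}{2} - 2 \sin{\left(s^{2} + \frac{2 s}{3} \right)} + 3 \sin{\left(s^{2} + 5 s + \frac{4}{3} \right)} + C

Whatever form F(s) takes, F'(s) = f(s) is non-negotiable.
Check: d/ds[\frac{3 \sqrt{2} \sqrt{s^{2} + 1}}{2} - 2 \sin{\left(s^{2} + \frac{2 s}{3} \right)} + 3 \sin{\left(s^{2} + 5 s + \frac{4}{3} \right)}] = \frac{- 24 s \sqrt{s^{2} + 1} \cos{\left(s^{2} + \frac{2 s}{3} \right)} + 36 s \sqrt{s^{2} + 1} \cos{\left(s^{2} + 5 s + \frac{4}{3} \right)} + 9 \sqrt{2} s - 8 \sqrt{s^{2} + 1} \cos{\left(s^{2} + \frac{2 s}{3} \right)} + 90 \sqrt{s^{2} + 1} \cos{\left(s^{2} + 5 s + \frac{4}{3} \right)}}{6 \sqrt{s^{2} + 1}} = f(s).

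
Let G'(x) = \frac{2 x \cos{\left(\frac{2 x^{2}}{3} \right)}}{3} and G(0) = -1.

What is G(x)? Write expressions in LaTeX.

G'(x) matches the chain-rule pattern g'(h)*h' with inner function h(x) = \frac{2 x^{2}}{3}; substituting u = h(x) collapses the integral.
A general antiderivative is \frac{\sin{\left(\frac{2 x^{2}}{3} \right)}}{2} + C.
The condition gives C = -1 - (0) = -1.
So G(x) = \frac{\sin{\left(\frac{2 x^{2}}{3} \right)} - 2}{2}.
Check: d/dx[\frac{\sin{\left(\frac{2 x^{2}}{3} \right)} - 2}{2}] = \frac{2 x \cos{\left(\frac{2 x^{2}}{3} \right)}}{3} = G'(x).

G(x) = \frac{\sin{\left(\frac{2 x^{2}}{3} \right)} - 2}{2}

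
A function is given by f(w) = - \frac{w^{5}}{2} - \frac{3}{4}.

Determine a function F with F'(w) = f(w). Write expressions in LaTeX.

An antiderivative is F(w) = - \frac{w \left(w^{5} + 9\right)}{12}.

Whatever form F(w) takes, F'(w) = f(w) is non-negotiable.
Check: d/dw[- \frac{w \left(w^{5} + 9\right)}{12}] = - \frac{w^{5}}{2} - \frac{3}{4} = f(w).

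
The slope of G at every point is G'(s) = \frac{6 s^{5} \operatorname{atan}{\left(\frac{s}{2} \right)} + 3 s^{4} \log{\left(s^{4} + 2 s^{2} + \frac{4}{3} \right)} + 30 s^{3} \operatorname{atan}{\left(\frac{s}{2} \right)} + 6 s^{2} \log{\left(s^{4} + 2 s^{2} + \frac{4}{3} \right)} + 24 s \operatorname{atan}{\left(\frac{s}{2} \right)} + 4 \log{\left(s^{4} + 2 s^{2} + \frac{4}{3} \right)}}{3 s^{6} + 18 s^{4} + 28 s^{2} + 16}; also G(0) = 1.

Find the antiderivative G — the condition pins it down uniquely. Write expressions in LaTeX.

G(s) = \frac{\log{\left(s^{4} + 2 s^{2} + \frac{4}{3} \right)} \operatorname{atan}{\left(\frac{s}{2} \right)}}{2} + 1

Recognize the product-rule pattern: G'(s) = u'v + uv' with u = \frac{\operatorname{atan}{\left(\frac{s}{2} \right)}}{2}, v = \log{\left(s^{4} + 2 s^{2} + \frac{4}{3} \right)}, so integration by parts undoes it.
A general antiderivative is \frac{\log{\left(s^{4} + 2 s^{2} + \frac{4}{3} \right)} \operatorname{atan}{\left(\frac{s}{2} \right)}}{2} + C.
The condition gives C = 1 - (0) = 1.
So G(s) = \frac{\log{\left(s^{4} + 2 s^{2} + \frac{4}{3} \right)} \operatorname{atan}{\left(\frac{s}{2} \right)}}{2} + 1.
Check: d/ds[\frac{\log{\left(s^{4} + 2 s^{2} + \frac{4}{3} \right)} \operatorname{atan}{\left(\frac{s}{2} \right)}}{2} + 1] = \frac{6 s^{5} \operatorname{atan}{\left(\frac{s}{2} \right)} + 3 s^{4} \log{\left(s^{4} + 2 s^{2} + \frac{4}{3} \right)} + 30 s^{3} \operatorname{atan}{\left(\frac{s}{2} \right)} + 6 s^{2} \log{\left(s^{4} + 2 s^{2} + \frac{4}{3} \right)} + 24 s \operatorname{atan}{\left(\frac{s}{2} \right)} + 4 \log{\left(s^{4} + 2 s^{2} + \frac{4}{3} \right)}}{3 s^{6} + 18 s^{4} + 28 s^{2} + 16} = G'(s).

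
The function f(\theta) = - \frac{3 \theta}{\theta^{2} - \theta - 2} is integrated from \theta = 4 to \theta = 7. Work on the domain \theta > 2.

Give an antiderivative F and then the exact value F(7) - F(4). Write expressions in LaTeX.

Antiderivative: F(\theta) = - 2 \log{\left(\theta - 2 \right)} - \log{\left(\theta + 1 \right)}; value = - \log{\left(8 \right)} - \log{\left(5 \right)} + 2 \log{\left(2 \right)}

Factor the denominator (\left(\theta - 2\right) \left(\theta + 1\right)) and decompose: f = - \frac{1}{\theta + 1} - \frac{2}{\theta - 2}; each piece integrates to a log, atan, or power term.
F(\theta) = - 2 \log{\left(\theta - 2 \right)} - \log{\left(\theta + 1 \right)} is an antiderivative of f.
Check: d/d\theta[- 2 \log{\left(\theta - 2 \right)} - \log{\left(\theta + 1 \right)}] = - \frac{3 \theta}{\theta^{2} - \theta - 2} = f(\theta).
F(7) = - 2 \log{\left(5 \right)} - \log{\left(8 \right)}; F(4) = - \log{\left(5 \right)} - 2 \log{\left(2 \right)}.
Integral = F(7) - F(4) = - \log{\left(8 \right)} - \log{\left(5 \right)} + 2 \log{\left(2 \right)}.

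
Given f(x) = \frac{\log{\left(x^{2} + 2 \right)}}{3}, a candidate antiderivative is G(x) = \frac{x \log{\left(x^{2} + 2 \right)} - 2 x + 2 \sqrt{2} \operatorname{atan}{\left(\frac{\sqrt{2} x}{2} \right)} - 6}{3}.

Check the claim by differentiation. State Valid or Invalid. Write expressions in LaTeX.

d/dx[G] = \frac{\log{\left(x^{2} + 2 \right)}}{3}
This equals f(x) exactly, so the claim holds.

Valid. The derivative of G reproduces f.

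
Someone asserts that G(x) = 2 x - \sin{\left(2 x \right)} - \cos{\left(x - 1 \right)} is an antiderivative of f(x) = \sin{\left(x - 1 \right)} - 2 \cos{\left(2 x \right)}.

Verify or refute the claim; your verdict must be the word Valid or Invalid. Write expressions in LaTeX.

d/dx[G] = \sin{\left(x - 1 \right)} - 2 \cos{\left(2 x \right)} + 2
d/dx[G] - f(x) = 2 != 0.

Invalid: d/dx[G] - f = 2, which is not 0.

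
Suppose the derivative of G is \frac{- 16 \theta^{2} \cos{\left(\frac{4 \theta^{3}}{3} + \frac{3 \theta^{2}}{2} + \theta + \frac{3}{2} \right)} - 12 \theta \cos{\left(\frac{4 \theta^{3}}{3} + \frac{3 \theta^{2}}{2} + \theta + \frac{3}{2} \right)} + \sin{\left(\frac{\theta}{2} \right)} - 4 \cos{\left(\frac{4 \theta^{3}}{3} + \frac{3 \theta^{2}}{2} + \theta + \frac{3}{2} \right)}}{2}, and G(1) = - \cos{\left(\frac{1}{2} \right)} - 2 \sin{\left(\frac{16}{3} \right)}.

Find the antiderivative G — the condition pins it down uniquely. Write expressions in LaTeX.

For G(\theta) to be correct, d/d\theta[G] must agree with the stated G'(\theta) identically.
A general antiderivative is - 2 \sin{\left(\frac{4 \theta^{3}}{3} + \frac{3 \theta^{2}}{2} + \theta + \frac{3}{2} \right)} - \cos{\left(\frac{\theta}{2} \right)} + C.
The condition gives C = - \cos{\left(\frac{1}{2} \right)} - 2 \sin{\left(\frac{16}{3} \right)} - (- \cos{\left(\frac{1}{2} \right)} - 2 \sin{\left(\frac{16}{3} \right)}) = 0.
So G(\theta) = - 2 \sin{\left(\frac{4 \theta^{3}}{3} + \frac{3 \theta^{2}}{2} + \theta + \frac{3}{2} \right)} - \cos{\left(\frac{\theta}{2} \right)}.
Check: d/d\theta[- 2 \sin{\left(\frac{4 \theta^{3}}{3} + \frac{3 \theta^{2}}{2} + \theta + \frac{3}{2} \right)} - \cos{\left(\frac{\theta}{2} \right)}] = - 8 \theta^{2} \cos{\left(\frac{4 \theta^{3}}{3} + \frac{3 \theta^{2}}{2} + \theta + \frac{3}{2} \right)} - 6 \theta \cos{\left(\frac{4 \theta^{3}}{3} + \frac{3 \theta^{2}}{2} + \theta + \frac{3}{2} \right)} + \frac{\sin{\left(\frac{\theta}{2} \right)}}{2} - 2 \cos{\left(\frac{4 \theta^{3}}{3} + \frac{3 \theta^{2}}{2} + \theta + \frac{3}{2} \right)}, which equals G'(\theta).

G(\theta) = - 2 \sin{\left(\frac{4 \theta^{3}}{3} + \frac{3 \theta^{2}}{2} + \theta + \frac{3}{2} \right)} - \cos{\left(\frac{\theta}{2} \right)}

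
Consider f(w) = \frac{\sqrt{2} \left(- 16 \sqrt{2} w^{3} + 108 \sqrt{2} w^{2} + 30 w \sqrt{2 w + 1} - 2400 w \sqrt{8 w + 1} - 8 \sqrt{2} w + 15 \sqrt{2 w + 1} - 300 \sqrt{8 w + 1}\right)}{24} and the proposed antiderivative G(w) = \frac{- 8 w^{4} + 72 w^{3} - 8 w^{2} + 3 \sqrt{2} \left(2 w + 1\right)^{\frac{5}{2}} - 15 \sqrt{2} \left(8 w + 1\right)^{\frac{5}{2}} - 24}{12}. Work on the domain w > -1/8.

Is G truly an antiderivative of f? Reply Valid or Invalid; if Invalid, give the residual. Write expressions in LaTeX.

d/dw[G] = - \frac{8 w^{3}}{3} + 18 w^{2} + \frac{5 \sqrt{2} w \sqrt{2 w + 1}}{2} - 200 \sqrt{2} w \sqrt{8 w + 1} - \frac{4 w}{3} + \frac{5 \sqrt{2} \sqrt{2 w + 1}}{4} - 25 \sqrt{2} \sqrt{8 w + 1}
d/dw[G] - f(w) = \frac{\sqrt{2} \left(- 16 \sqrt{2} w^{3} + 108 \sqrt{2} w^{2} + 30 w \sqrt{2 w + 1} - 2400 w \sqrt{8 w + 1} - 8 \sqrt{2} w + 15 \sqrt{2 w + 1} - 300 \sqrt{8 w + 1}\right)}{24} != 0.

Invalid: d/dw[G] - f = \frac{\sqrt{2} \left(- 16 \sqrt{2} w^{3} + 108 \sqrt{2} w^{2} + 30 w \sqrt{2 w + 1} - 2400 w \sqrt{8 w + 1} - 8 \sqrt{2} w + 15 \sqrt{2 w + 1} - 300 \sqrt{8 w + 1}\right)}{24}, which is not 0.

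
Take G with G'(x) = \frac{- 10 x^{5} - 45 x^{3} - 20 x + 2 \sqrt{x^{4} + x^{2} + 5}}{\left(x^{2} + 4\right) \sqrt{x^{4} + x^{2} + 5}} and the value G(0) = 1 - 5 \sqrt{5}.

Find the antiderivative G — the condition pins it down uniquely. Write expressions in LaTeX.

G(x) = - 5 \sqrt{x^{4} + x^{2} + 5} + \operatorname{atan}{\left(\frac{x}{2} \right)} + 1

Recover the given G'(x) by differentiating a candidate G(x); any mismatch rules it out.
A general antiderivative is - 5 \sqrt{x^{4} + x^{2} + 5} + \operatorname{atan}{\left(\frac{x}{2} \right)} + C.
The condition gives C = 1 - 5 \sqrt{5} - (- 5 \sqrt{5}) = 1.
So G(x) = - 5 \sqrt{x^{4} + x^{2} + 5} + \operatorname{atan}{\left(\frac{x}{2} \right)} + 1.
Check: d/dx[- 5 \sqrt{x^{4} + x^{2} + 5} + \operatorname{atan}{\left(\frac{x}{2} \right)} + 1] = \frac{- 10 x^{5} - 45 x^{3} - 20 x + 2 \sqrt{x^{4} + x^{2} + 5}}{x^{2} \sqrt{x^{4} + x^{2} + 5} + 4 \sqrt{x^{4} + x^{2} + 5}}, which equals G'(x).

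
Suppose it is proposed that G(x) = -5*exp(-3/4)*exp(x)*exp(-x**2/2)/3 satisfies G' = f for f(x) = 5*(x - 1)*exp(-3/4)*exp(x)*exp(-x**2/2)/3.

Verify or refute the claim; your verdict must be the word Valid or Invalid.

d/dx[G] = (5*x*exp(x) - 5*exp(x))*exp(-3/4)*exp(-x**2/2)/3
This equals f(x) exactly, so the claim holds.

Valid - differentiating G returns exactly f.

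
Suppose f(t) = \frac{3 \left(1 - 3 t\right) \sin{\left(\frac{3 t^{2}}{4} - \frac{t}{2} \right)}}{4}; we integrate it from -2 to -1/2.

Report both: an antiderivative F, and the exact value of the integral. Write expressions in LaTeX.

The substitution u = \frac{3 t^{2}}{4} - \frac{t}{2} works: f is exactly (dF/du)*(du/dt) for that inner function.
F(t) = \frac{3 \cos{\left(\frac{3 t^{2}}{4} - \frac{t}{2} \right)}}{2} is an antiderivative of f.
Check: d/dt[\frac{3 \cos{\left(\frac{3 t^{2}}{4} - \frac{t}{2} \right)}}{2}] = - \frac{9 t \sin{\left(\frac{3 t^{2}}{4} - \frac{t}{2} \right)}}{4} + \frac{3 \sin{\left(\frac{3 t^{2}}{4} - \frac{t}{2} \right)}}{4}, which equals f(t).
F(-1/2) = \frac{3 \cos{\left(\frac{7}{16} \right)}}{2}; F(-2) = \frac{3 \cos{\left(4 \right)}}{2}.
Integral = F(-1/2) - F(-2) = - \frac{3 \cos{\left(4 \right)}}{2} + \frac{3 \cos{\left(\frac{7}{16} \right)}}{2}.

Antiderivative: F(t) = \frac{3 \cos{\left(\frac{3 t^{2}}{4} - \frac{t}{2} \right)}}{2}; value = - \frac{3 \cos{\left(4 \right)}}{2} + \frac{3 \cos{\left(\frac{7}{16} \right)}}{2}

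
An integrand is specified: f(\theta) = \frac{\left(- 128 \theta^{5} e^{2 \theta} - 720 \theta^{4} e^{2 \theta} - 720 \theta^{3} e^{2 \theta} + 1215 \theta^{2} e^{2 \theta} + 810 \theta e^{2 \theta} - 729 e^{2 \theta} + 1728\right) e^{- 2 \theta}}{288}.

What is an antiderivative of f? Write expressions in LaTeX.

Recover f(\theta) by differentiating a candidate F(\theta); any mismatch rules it out.
Check: d/d\theta[- \frac{2 \theta^{6}}{27} - \frac{\theta^{5}}{2} - \frac{5 \theta^{4}}{8} + \frac{45 \theta^{3}}{32} + \frac{45 \theta^{2}}{32} - \frac{81 \theta}{32} - 3 e^{- 2 \theta}] = \frac{\left(- 128 \theta^{5} e^{2 \theta} - 720 \theta^{4} e^{2 \theta} - 720 \theta^{3} e^{2 \theta} + 1215 \theta^{2} e^{2 \theta} + 810 \theta e^{2 \theta} - 729 e^{2 \theta} + 1728\right) e^{- 2 \theta}}{288} = f(\theta).

An antiderivative is F(\theta) = - \frac{2 \theta^{6}}{27} - \frac{\theta^{5}}{2} - \frac{5 \theta^{4}}{8} + \frac{45 \theta^{3}}{32} + \frac{45 \theta^{2}}{32} - \frac{81 \theta}{32} - 3 e^{- 2 \theta}.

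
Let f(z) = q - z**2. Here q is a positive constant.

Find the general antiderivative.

F(z) = z*(3*q - z**2)/3 + C

Differentiate the proposed F(z) back; it has to land on f(z) exactly.
Check: d/dz[z*(3*q - z**2)/3] = q - z**2 = f(z).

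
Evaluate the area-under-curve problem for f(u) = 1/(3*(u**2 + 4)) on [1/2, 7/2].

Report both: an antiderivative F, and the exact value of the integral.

Any candidate F(u) must reproduce f(u) exactly when differentiated.
F(u) = atan(u/2)/6 is an antiderivative of f.
Check: d/du[atan(u/2)/6] = 1/(3*u**2 + 12), which equals f(u).
F(7/2) = atan(7/4)/6; F(1/2) = atan(1/4)/6.
Integral = F(7/2) - F(1/2) = -atan(1/4)/6 + atan(7/4)/6.

Antiderivative: F(u) = atan(u/2)/6; value = -atan(1/4)/6 + atan(7/4)/6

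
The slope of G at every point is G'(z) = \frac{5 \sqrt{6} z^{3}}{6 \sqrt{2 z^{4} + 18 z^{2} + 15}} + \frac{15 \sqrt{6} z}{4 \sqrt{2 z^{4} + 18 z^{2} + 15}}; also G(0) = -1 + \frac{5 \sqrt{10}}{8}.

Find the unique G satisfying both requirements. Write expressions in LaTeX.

G'(z) matches the chain-rule pattern g'(h)*h' with inner function h(z) = \frac{z^{4}}{3} + 3 z^{2} + \frac{5}{2}; substituting u = h(z) collapses the integral.
A general antiderivative is \frac{5 \sqrt{\frac{z^{4}}{3} + 3 z^{2} + \frac{5}{2}}}{4} + C.
The condition gives C = -1 + \frac{5 \sqrt{10}}{8} - (\frac{5 \sqrt{10}}{8}) = -1.
So G(z) = \frac{5 \sqrt{6} \sqrt{2 z^{4} + 18 z^{2} + 15} - 24}{24}.
Check: d/dz[\frac{5 \sqrt{6} \sqrt{2 z^{4} + 18 z^{2} + 15} - 24}{24}] = \frac{10 \sqrt{6} z^{3} + 45 \sqrt{6} z}{12 \sqrt{2 z^{4} + 18 z^{2} + 15}}, which equals G'(z).

G(z) = \frac{5 \sqrt{6} \sqrt{2 z^{4} + 18 z^{2} + 15} - 24}{24}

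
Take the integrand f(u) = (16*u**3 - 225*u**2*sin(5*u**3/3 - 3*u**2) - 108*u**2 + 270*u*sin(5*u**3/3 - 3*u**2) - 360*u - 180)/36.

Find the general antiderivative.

F(u) = u**4/9 - u**3 - 5*u**2 - 5*u + 5*cos(5*u**3/3 - 3*u**2)/4 + C

Since d/du undoes antidifferentiation here, F'(u) = f(u) is required of F(u).
Check: d/du[u**4/9 - u**3 - 5*u**2 - 5*u + 5*cos(5*u**3/3 - 3*u**2)/4] = 4*u**3/9 - 25*u**2*sin(5*u**3/3 - 3*u**2)/4 - 3*u**2 + 15*u*sin(5*u**3/3 - 3*u**2)/2 - 10*u - 5, which equals f(u).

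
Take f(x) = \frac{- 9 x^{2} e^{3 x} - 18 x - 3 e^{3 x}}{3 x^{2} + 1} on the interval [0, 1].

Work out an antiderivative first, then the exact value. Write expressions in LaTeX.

Antiderivative: F(x) = - e^{3 x} - 3 \log{\left(2 x^{2} + \frac{2}{3} \right)}; value = - e^{3} - 3 \log{\left(\frac{8}{3} \right)} + 3 \log{\left(\frac{2}{3} \right)} + 1

A first test for any F(x): its x-derivative must equal f(x) identically.
F(x) = - e^{3 x} - 3 \log{\left(2 x^{2} + \frac{2}{3} \right)} is an antiderivative of f.
Check: d/dx[- e^{3 x} - 3 \log{\left(2 x^{2} + \frac{2}{3} \right)}] = \frac{- 9 x^{2} e^{3 x} - 18 x - 3 e^{3 x}}{3 x^{2} + 1} = f(x).
F(1) = - e^{3} - 3 \log{\left(\frac{8}{3} \right)}; F(0) = -1 - 3 \log{\left(\frac{2}{3} \right)}.
Integral = F(1) - F(0) = - e^{3} - 3 \log{\left(\frac{8}{3} \right)} + 3 \log{\left(\frac{2}{3} \right)} + 1.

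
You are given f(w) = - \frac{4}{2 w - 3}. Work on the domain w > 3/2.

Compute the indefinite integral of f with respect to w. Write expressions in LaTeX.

F(w) = - 2 \log{\left(4 w - 6 \right)} + C

Any candidate F(w) must reproduce f(w) exactly when differentiated.
Check: d/dw[- 2 \log{\left(4 w - 6 \right)}] = - \frac{4}{2 w - 3} = f(w).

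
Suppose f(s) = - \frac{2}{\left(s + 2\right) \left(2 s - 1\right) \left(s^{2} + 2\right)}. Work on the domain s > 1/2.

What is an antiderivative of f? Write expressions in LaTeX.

Factor the denominator (\left(s + 2\right) \left(2 s - 1\right) \left(s^{2} + 2\right)) and decompose: f = \frac{s + 2}{9 \left(s^{2} + 2\right)} - \frac{16}{45 \left(2 s - 1\right)} + \frac{1}{15 \left(s + 2\right)}; each piece integrates to a log, atan, or power term.
Check: d/ds[- \frac{8 \log{\left(s - \frac{1}{2} \right)}}{45} + \frac{\log{\left(s + 2 \right)}}{15} + \frac{\log{\left(s^{2} + 2 \right)}}{18} + \frac{\sqrt{2} \operatorname{atan}{\left(\frac{\sqrt{2} s}{2} \right)}}{9}] = - \frac{2}{2 s^{4} + 3 s^{3} + 2 s^{2} + 6 s - 4}, which equals f(s).

An antiderivative is F(s) = - \frac{8 \log{\left(s - \frac{1}{2} \right)}}{45} + \frac{\log{\left(s + 2 \right)}}{15} + \frac{\log{\left(s^{2} + 2 \right)}}{18} + \frac{\sqrt{2} \operatorname{atan}{\left(\frac{\sqrt{2} s}{2} \right)}}{9}.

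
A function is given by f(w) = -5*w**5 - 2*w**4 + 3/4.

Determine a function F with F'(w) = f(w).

An antiderivative is F(w) = w*(-50*w**5 - 24*w**4 + 45)/60.

The integrand splits into summands that can be handled one at a time.
Check: d/dw[w*(-50*w**5 - 24*w**4 + 45)/60] = -5*w**5 - 2*w**4 + 3/4 = f(w).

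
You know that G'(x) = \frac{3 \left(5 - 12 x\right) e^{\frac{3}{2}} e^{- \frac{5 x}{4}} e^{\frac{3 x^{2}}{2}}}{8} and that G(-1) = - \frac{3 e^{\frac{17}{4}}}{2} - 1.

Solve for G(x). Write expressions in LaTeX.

G'(x) matches the chain-rule pattern g'(h)*h' with inner function h(x) = \frac{3 x^{2}}{2} - \frac{5 x}{4} + \frac{3}{2}; substituting u = h(x) collapses the integral.
A general antiderivative is - \frac{3 e^{\frac{3 x^{2}}{2} - \frac{5 x}{4} + \frac{3}{2}}}{2} + C.
The condition gives C = - \frac{3 e^{\frac{17}{4}}}{2} - 1 - (- \frac{3 e^{\frac{17}{4}}}{2}) = -1.
So G(x) = - \frac{2 + 3 e^{\frac{3}{2}} e^{- \frac{5 x}{4}} e^{\frac{3 x^{2}}{2}}}{2}.
Check: d/dx[- \frac{2 + 3 e^{\frac{3}{2}} e^{- \frac{5 x}{4}} e^{\frac{3 x^{2}}{2}}}{2}] = \frac{\left(- 36 x e^{\frac{3}{2}} e^{\frac{3 x^{2}}{2}} + 15 e^{\frac{3}{2}} e^{\frac{3 x^{2}}{2}}\right) e^{- \frac{5 x}{4}}}{8}, which equals G'(x).

G(x) = - \frac{2 + 3 e^{\frac{3}{2}} e^{- \frac{5 x}{4}} e^{\frac{3 x^{2}}{2}}}{2}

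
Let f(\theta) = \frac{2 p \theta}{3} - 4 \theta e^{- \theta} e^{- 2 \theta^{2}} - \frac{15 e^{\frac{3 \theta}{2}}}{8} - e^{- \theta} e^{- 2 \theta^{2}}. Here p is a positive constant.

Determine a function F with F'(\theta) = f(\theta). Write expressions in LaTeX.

An antiderivative is F(\theta) = \frac{\left(4 p \theta^{2} e^{\theta} e^{2 \theta^{2}} - 15 e^{\frac{5 \theta}{2}} e^{2 \theta^{2}} + 12\right) e^{- \theta} e^{- 2 \theta^{2}}}{12}.

Integrate term by term and add the pieces.
Check: d/d\theta[\frac{\left(4 p \theta^{2} e^{\theta} e^{2 \theta^{2}} - 15 e^{\frac{5 \theta}{2}} e^{2 \theta^{2}} + 12\right) e^{- \theta} e^{- 2 \theta^{2}}}{12}] = \frac{\left(16 p \theta e^{\theta} e^{2 \theta^{2}} - 96 \theta - 45 e^{\frac{5 \theta}{2}} e^{2 \theta^{2}} - 24\right) e^{- \theta} e^{- 2 \theta^{2}}}{24}, which equals f(\theta).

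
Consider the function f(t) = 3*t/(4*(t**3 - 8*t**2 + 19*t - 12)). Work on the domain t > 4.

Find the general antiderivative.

F(t) = (8*log(t - 4) - 9*log(t - 3) + log(t - 1))/8 + C

Factor the denominator (4*(t - 4)*(t - 3)*(t - 1)) and decompose: f = 1/(8*(t - 1)) - 9/(8*(t - 3)) + 1/(t - 4); each piece integrates to a log, atan, or power term.
Check: d/dt[(8*log(t - 4) - 9*log(t - 3) + log(t - 1))/8] = 3*t/(4*t**3 - 32*t**2 + 76*t - 48), which equals f(t).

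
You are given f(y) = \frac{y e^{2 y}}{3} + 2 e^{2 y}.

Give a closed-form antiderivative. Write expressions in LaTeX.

An antiderivative is F(y) = \frac{\left(2 y + 11\right) e^{2 y}}{12}.

f has the shape u'v + uv' for u = \frac{y}{6} + \frac{11}{12} and v = e^{2 y} — it is the derivative of the product u*v.
Check: d/dy[\frac{\left(2 y + 11\right) e^{2 y}}{12}] = \frac{y e^{2 y}}{3} + 2 e^{2 y} = f(y).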